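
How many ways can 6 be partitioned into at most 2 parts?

They are:
6
1+5
2+4
3+3

4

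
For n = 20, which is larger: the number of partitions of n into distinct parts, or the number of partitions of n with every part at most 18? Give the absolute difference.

Partitions of 20 into distinct parts: 64.
Partitions of 20 with every part at most 18: 625.
|64 − 625| = 561.

561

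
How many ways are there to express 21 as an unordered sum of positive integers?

Counting exhaustively, 792 partitions satisfy the conditions.

792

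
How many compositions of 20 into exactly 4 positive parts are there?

969

Place 3 bars in the 19 internal gaps of a row of 20 dots: C(19,3) = 969.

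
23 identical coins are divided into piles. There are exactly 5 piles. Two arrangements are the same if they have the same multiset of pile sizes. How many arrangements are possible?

A full systematic count gives 141.

141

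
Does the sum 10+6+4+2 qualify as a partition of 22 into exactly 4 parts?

The parts sum to 22, and the condition 'there are exactly 4 summands' holds.

Yes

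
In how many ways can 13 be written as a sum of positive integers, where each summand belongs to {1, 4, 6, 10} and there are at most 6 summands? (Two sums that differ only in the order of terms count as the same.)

4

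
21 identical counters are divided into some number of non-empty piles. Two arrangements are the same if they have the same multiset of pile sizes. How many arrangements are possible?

Counting exhaustively, 792 partitions satisfy the conditions.

792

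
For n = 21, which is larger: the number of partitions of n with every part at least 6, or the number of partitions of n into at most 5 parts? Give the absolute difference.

Partitions of 21 with every part at least 6: 9.
Partitions of 21 into at most 5 parts: 221.
|9 − 221| = 212.

212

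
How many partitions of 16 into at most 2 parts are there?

9

The partitions of 16 that satisfy the conditions:
16
15 + 1
14 + 2
13 + 3
12 + 4
11 + 5
10 + 6
9 + 7
8 + 8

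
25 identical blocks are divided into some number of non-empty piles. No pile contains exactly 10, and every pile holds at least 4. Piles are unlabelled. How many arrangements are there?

49

A partial list (first 12 by largest part):
25
21 + 4
20 + 5
19 + 6
18 + 7
17 + 8
17 + 4 + 4
16 + 9
16 + 5 + 4
15 + 6 + 4
15 + 5 + 5
14 + 11
…and 37 more, for 49 total.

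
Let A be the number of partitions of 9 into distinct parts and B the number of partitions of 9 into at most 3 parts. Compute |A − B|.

4

Partitions of 9 into distinct parts: 8.
Partitions of 9 into at most 3 parts: 12.
|8 − 12| = 4.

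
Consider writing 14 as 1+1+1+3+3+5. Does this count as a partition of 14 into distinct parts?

No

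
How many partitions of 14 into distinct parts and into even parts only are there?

5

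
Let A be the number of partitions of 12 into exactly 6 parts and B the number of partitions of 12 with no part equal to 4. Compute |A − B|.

Partitions of 12 into exactly 6 parts: 11.
Partitions of 12 with no part equal to 4: 55.
|11 − 55| = 44.

44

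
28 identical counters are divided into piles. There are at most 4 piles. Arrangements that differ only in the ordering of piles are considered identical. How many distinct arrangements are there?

249

Direct enumeration gives 249 partitions.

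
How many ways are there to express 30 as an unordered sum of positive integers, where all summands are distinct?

296

Counting exhaustively, 296 partitions satisfy the conditions.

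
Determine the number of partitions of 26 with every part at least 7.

The partitions of 26 that satisfy the conditions:
26
19,7
18,8
17,9
16,10
15,11
14,12
13,13
12,7,7
11,8,7
10,9,7
10,8,8
9,9,8

13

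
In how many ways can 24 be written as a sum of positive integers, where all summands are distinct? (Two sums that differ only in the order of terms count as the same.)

122

Direct enumeration gives 122 partitions.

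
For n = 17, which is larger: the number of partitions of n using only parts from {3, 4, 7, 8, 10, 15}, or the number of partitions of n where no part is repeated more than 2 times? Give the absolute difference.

102

Partitions of 17 using only parts from {3, 4, 7, 8, 10, 15}: 6.
Partitions of 17 where no part is repeated more than 2 times: 108.
|6 − 108| = 102.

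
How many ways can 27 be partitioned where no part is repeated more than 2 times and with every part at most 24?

Enumerating by decreasing first part gives 727 partitions in all.

727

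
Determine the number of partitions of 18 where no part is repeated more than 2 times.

Systematic enumeration (by largest part, then next-largest, …) yields 135.

135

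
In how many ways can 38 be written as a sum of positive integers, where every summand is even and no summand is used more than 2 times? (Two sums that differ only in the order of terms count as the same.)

163

There are 163 such partitions.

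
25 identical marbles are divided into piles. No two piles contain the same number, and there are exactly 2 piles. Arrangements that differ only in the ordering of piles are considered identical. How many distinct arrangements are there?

Enumerating:
24 + 1
23 + 2
22 + 3
21 + 4
20 + 5
19 + 6
18 + 7
17 + 8
16 + 9
15 + 10
14 + 11
13 + 12

12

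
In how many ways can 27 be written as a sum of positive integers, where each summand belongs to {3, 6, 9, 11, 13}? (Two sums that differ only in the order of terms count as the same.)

13

They are:
3,11,13
9,9,9
3,6,9,9
3,3,3,9,9
6,6,6,9
3,3,6,6,9
3,3,3,3,6,9
3,3,3,3,3,3,9
3,6,6,6,6
3,3,3,6,6,6
3,3,3,3,3,6,6
3,3,3,3,3,3,3,6
3,3,3,3,3,3,3,3,3
That's 13 in total.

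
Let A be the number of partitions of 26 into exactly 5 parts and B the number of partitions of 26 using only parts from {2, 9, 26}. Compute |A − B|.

218

Partitions of 26 into exactly 5 parts: 221.
Partitions of 26 using only parts from {2, 9, 26}: 3.
|221 − 3| = 218.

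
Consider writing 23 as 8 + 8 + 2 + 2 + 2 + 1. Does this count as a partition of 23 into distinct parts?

The parts sum to 23, and the condition 'all summands are distinct' is violated.

No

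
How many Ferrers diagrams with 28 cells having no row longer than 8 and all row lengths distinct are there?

The partitions of 28 that satisfy the conditions:
8+7+6+5+2
8+7+6+4+3
8+7+6+4+2+1
8+7+5+4+3+1
8+6+5+4+3+2
7+6+5+4+3+2+1

6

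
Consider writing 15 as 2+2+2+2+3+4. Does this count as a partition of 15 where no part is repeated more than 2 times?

No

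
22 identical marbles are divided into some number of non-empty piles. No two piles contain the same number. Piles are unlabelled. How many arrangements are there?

89

A full systematic count gives 89.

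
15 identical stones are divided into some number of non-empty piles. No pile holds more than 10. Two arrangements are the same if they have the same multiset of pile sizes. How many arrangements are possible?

Systematic enumeration (by largest part, then next-largest, …) yields 164.

164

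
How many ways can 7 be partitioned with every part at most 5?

Enumerating:
2+5
1+1+5
3+4
1+2+4
1+1+1+4
1+3+3
2+2+3
1+1+2+3
1+1+1+1+3
1+2+2+2
1+1+1+2+2
1+1+1+1+1+2
1+1+1+1+1+1+1

13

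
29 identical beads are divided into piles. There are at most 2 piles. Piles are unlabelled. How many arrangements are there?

15

Enumerating:
29
28 + 1
27 + 2
26 + 3
25 + 4
24 + 5
23 + 6
22 + 7
21 + 8
20 + 9
19 + 10
18 + 11
17 + 12
16 + 13
15 + 14
Counting gives 15.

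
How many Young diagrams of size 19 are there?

There are 490 such partitions.

490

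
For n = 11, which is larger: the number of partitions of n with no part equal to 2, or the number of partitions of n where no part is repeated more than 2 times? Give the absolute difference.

1

Partitions of 11 with no part equal to 2: 26.
Partitions of 11 where no part is repeated more than 2 times: 27.
|26 − 27| = 1.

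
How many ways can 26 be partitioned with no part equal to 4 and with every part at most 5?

Systematic enumeration (by largest part, then next-largest, …) yields 172.

172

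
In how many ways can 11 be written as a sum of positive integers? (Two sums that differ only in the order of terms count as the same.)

56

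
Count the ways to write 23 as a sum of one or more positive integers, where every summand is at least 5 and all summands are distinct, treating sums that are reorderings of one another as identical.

13

Enumerating:
23
5,18
6,17
7,16
8,15
9,14
10,13
11,12
5,6,12
5,7,11
5,8,10
6,7,10
6,8,9
That's 13 in total.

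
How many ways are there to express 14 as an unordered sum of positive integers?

Direct enumeration gives 135 partitions.

135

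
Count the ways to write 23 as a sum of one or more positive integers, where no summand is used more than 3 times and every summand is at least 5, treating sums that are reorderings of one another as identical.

21

They are:
23
18,5
17,6
16,7
15,8
14,9
13,10
13,5,5
12,11
12,6,5
11,7,5
11,6,6
10,8,5
10,7,6
9,9,5
9,8,6
9,7,7
8,8,7
8,5,5,5
7,6,5,5
6,6,6,5
Counting gives 21.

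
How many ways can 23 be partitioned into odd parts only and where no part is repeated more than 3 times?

41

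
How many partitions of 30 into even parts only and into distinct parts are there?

There are too many to list fully; the first 12 (by largest part) are:
30
28,2
26,4
24,6
24,4,2
22,8
22,6,2
20,10
20,8,2
20,6,4
18,12
18,10,2
…and 15 more, for 27 total.

27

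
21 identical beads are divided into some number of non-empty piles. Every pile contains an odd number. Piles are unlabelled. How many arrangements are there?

76

A full systematic count gives 76.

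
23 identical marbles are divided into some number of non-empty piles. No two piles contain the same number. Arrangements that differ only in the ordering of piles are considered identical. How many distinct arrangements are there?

Enumerating by decreasing first part gives 104 partitions in all.

104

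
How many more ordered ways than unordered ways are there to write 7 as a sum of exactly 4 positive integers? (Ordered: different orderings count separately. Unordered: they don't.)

17

Ordered (compositions into 4 parts): C(6,3) = 20.
Partitions of 7 into exactly 4 parts: 3.
Difference: 20 − 3 = 17.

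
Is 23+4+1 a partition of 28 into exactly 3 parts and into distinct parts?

Yes

The parts sum to 28, and the condition 'there are exactly 3 summands' holds; the condition 'all summands are distinct' holds.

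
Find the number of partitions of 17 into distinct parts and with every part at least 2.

21

The partitions of 17 that satisfy the conditions:
17
15+2
14+3
13+4
12+5
12+3+2
11+6
11+4+2
10+7
10+5+2
10+4+3
9+8
9+6+2
9+5+3
8+7+2
8+6+3
8+5+4
8+4+3+2
7+6+4
7+5+3+2
6+5+4+2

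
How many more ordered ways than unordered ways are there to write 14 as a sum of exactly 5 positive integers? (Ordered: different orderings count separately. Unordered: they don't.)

Ordered (compositions into 5 parts): C(13,4) = 715.
Unordered (partitions into 5 parts): 23.
Difference: 715 − 23 = 692.

692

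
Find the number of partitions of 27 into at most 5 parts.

480

Systematic enumeration (by largest part, then next-largest, …) yields 480.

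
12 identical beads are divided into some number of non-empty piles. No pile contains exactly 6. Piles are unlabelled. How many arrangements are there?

66

A partial list (first 12 by largest part):
12
11+1
10+2
10+1+1
9+3
9+2+1
9+1+1+1
8+4
8+3+1
8+2+2
8+2+1+1
8+1+1+1+1
…and 54 more, for 66 total.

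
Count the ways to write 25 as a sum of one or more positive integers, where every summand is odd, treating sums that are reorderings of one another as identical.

142

Enumerating by decreasing first part gives 142 partitions in all.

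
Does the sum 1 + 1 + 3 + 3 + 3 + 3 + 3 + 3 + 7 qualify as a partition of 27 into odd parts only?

Yes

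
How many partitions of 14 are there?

135

Enumerating by decreasing first part gives 135 partitions in all.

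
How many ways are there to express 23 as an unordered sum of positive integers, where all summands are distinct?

104

Systematic enumeration (by largest part, then next-largest, …) yields 104.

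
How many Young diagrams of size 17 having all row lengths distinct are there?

There are too many to list fully; the first 12 (by largest part) are:
17
16, 1
15, 2
14, 3
14, 2, 1
13, 4
13, 3, 1
12, 5
12, 4, 1
12, 3, 2
11, 6
11, 5, 1
…and 26 more, for 38 total.

38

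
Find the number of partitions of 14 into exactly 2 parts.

Listing the qualifying partitions of 14:
13+1
12+2
11+3
10+4
9+5
8+6
7+7

7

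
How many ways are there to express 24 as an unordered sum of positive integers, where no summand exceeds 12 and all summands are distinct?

There are too many to list fully; the first 12 (by largest part) are:
12,11,1
12,10,2
12,9,3
12,9,2,1
12,8,4
12,8,3,1
12,7,5
12,7,4,1
12,7,3,2
12,6,5,1
12,6,4,2
12,6,3,2,1
…and 55 more, for 67 total.

67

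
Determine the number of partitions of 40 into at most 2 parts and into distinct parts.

20

The partitions of 40 that satisfy the conditions:
40
1,39
2,38
3,37
4,36
5,35
6,34
7,33
8,32
9,31
10,30
11,29
12,28
13,27
14,26
15,25
16,24
17,23
18,22
19,21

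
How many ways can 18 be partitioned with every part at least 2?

88

A full systematic count gives 88.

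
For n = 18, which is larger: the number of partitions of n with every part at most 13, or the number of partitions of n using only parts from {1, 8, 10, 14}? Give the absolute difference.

Partitions of 18 with every part at most 13: 373.
Partitions of 18 using only parts from {1, 8, 10, 14}: 6.
|373 − 6| = 367.

367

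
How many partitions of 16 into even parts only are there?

22

The partitions of 16 that satisfy the conditions:
16
2, 14
4, 12
2, 2, 12
6, 10
2, 4, 10
2, 2, 2, 10
8, 8
2, 6, 8
4, 4, 8
2, 2, 4, 8
2, 2, 2, 2, 8
4, 6, 6
2, 2, 6, 6
2, 4, 4, 6
2, 2, 2, 4, 6
2, 2, 2, 2, 2, 6
4, 4, 4, 4
2, 2, 4, 4, 4
2, 2, 2, 2, 4, 4
2, 2, 2, 2, 2, 2, 4
2, 2, 2, 2, 2, 2, 2, 2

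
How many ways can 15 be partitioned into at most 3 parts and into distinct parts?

20

The partitions of 15 that satisfy the conditions:
15
14 + 1
13 + 2
12 + 3
12 + 2 + 1
11 + 4
11 + 3 + 1
10 + 5
10 + 4 + 1
10 + 3 + 2
9 + 6
9 + 5 + 1
9 + 4 + 2
8 + 7
8 + 6 + 1
8 + 5 + 2
8 + 4 + 3
7 + 6 + 2
7 + 5 + 3
6 + 5 + 4
That's 20 in total.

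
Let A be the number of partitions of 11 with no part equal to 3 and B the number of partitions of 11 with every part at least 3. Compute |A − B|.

28

Partitions of 11 with no part equal to 3: 34.
Partitions of 11 with every part at least 3: 6.
|34 − 6| = 28.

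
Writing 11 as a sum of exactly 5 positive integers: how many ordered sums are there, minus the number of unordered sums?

Compositions: C(10,4) = 210.
Unordered (partitions into 5 parts): 10.
Difference: 210 − 10 = 200.

200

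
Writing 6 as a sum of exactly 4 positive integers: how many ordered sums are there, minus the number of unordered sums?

Compositions: C(5,3) = 10.
Partitions of 6 into exactly 4 parts: 2.
Difference: 10 − 2 = 8.

8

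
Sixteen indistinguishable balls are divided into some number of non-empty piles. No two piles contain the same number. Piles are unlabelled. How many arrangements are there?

32

There are too many to list fully; the first 12 (by largest part) are:
16
1,15
2,14
3,13
1,2,13
4,12
1,3,12
5,11
1,4,11
2,3,11
6,10
1,5,10
…and 20 more, for 32 total.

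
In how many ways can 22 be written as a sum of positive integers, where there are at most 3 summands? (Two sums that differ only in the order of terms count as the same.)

A partial list (first 12 by largest part):
22
21+1
20+2
20+1+1
19+3
19+2+1
18+4
18+3+1
18+2+2
17+5
17+4+1
17+3+2
…and 40 more, for 52 total.

52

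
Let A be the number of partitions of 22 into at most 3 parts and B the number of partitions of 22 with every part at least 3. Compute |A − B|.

21

Partitions of 22 into at most 3 parts: 52.
Partitions of 22 with every part at least 3: 73.
|52 − 73| = 21.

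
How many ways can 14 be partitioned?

135

Enumerating by decreasing first part gives 135 partitions in all.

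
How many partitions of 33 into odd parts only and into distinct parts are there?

25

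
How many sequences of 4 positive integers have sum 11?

Place 3 bars in the 10 internal gaps of a row of 11 dots: C(10,3) = 120.

120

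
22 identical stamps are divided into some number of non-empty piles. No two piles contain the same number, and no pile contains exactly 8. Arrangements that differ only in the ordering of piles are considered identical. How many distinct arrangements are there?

Counting exhaustively, 71 partitions satisfy the conditions.

71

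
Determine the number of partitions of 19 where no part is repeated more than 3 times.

Enumerating by decreasing first part gives 258 partitions in all.

258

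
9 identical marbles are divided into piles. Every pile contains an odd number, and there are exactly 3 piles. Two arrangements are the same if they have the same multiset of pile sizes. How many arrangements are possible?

3

They are:
7,1,1
5,3,1
3,3,3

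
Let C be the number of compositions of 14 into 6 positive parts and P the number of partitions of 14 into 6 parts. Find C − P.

1267

Compositions: C(13,5) = 1287.
Unordered (partitions into 6 parts): 20.
Difference: 1287 − 20 = 1267.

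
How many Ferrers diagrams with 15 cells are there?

176

Direct enumeration gives 176 partitions.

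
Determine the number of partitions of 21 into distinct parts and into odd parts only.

They are:
21
17,3,1
15,5,1
13,7,1
13,5,3
11,9,1
11,7,3
9,7,5
Counting gives 8.

8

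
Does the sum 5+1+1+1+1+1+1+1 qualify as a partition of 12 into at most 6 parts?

The parts sum to 12, and the condition 'there are at most 6 summands' is violated.

No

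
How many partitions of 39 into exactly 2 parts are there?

The partitions of 39 that satisfy the conditions:
38, 1
37, 2
36, 3
35, 4
34, 5
33, 6
32, 7
31, 8
30, 9
29, 10
28, 11
27, 12
26, 13
25, 14
24, 15
23, 16
22, 17
21, 18
20, 19

19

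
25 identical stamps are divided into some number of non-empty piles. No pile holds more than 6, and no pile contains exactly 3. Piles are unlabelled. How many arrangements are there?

221

Direct enumeration gives 221 partitions.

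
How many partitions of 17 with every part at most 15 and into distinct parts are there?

36

A partial list (first 12 by largest part):
15, 2
14, 3
14, 2, 1
13, 4
13, 3, 1
12, 5
12, 4, 1
12, 3, 2
11, 6
11, 5, 1
11, 4, 2
11, 3, 2, 1
…and 24 more, for 36 total.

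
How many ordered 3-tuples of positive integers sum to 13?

A composition of 13 into 3 positive parts is chosen by placing 2 dividers among the 12 gaps between 13 units: C(12,2) = 66.

66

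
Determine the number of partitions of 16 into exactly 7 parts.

A partial list (first 12 by largest part):
1,1,1,1,1,1,10
1,1,1,1,1,2,9
1,1,1,1,1,3,8
1,1,1,1,2,2,8
1,1,1,1,1,4,7
1,1,1,1,2,3,7
1,1,1,2,2,2,7
1,1,1,1,1,5,6
1,1,1,1,2,4,6
1,1,1,1,3,3,6
1,1,1,2,2,3,6
1,1,2,2,2,2,6
…and 16 more, for 28 total.

28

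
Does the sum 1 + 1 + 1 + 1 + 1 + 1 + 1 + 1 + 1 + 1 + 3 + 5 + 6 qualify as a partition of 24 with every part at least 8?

No

The parts sum to 24, and the condition 'every summand is at least 8' is violated.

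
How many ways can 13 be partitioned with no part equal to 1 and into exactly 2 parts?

The partitions of 13 that satisfy the conditions:
11, 2
10, 3
9, 4
8, 5
7, 6

5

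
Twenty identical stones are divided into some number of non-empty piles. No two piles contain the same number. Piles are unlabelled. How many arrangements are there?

64

A partial list (first 12 by largest part):
20
1 + 19
2 + 18
3 + 17
1 + 2 + 17
4 + 16
1 + 3 + 16
5 + 15
1 + 4 + 15
2 + 3 + 15
6 + 14
1 + 5 + 14
…and 52 more, for 64 total.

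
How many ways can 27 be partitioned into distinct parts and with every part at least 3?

59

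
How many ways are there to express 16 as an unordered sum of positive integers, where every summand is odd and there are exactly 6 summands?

7

They are:
11,1,1,1,1,1
9,3,1,1,1,1
7,5,1,1,1,1
7,3,3,1,1,1
5,5,3,1,1,1
5,3,3,3,1,1
3,3,3,3,3,1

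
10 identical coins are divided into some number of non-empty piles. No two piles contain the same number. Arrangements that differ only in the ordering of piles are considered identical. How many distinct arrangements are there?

10

Listing the qualifying partitions of 10:
10
9 + 1
8 + 2
7 + 3
7 + 2 + 1
6 + 4
6 + 3 + 1
5 + 4 + 1
5 + 3 + 2
4 + 3 + 2 + 1
Counting gives 10.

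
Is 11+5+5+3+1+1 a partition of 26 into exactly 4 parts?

No

The parts sum to 26, and the condition 'there are exactly 4 summands' is violated.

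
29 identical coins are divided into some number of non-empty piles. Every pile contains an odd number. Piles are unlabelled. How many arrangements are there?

256

There are 256 such partitions.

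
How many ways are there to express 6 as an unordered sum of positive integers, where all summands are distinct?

The partitions of 6 that satisfy the conditions:
6
5+1
4+2
3+2+1
Counting gives 4.

4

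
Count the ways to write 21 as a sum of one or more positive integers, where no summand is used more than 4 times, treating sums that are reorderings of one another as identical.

Direct enumeration gives 505 partitions.

505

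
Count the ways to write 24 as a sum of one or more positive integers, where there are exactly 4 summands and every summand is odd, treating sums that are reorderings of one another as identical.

They are:
21+1+1+1
19+3+1+1
17+5+1+1
17+3+3+1
15+7+1+1
15+5+3+1
15+3+3+3
13+9+1+1
13+7+3+1
13+5+5+1
13+5+3+3
11+11+1+1
11+9+3+1
11+7+5+1
11+7+3+3
11+5+5+3
9+9+5+1
9+9+3+3
9+7+7+1
9+7+5+3
9+5+5+5
7+7+7+3
7+7+5+5

23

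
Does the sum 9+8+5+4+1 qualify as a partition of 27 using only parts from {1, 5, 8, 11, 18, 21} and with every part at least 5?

The parts sum to 27, and the condition 'each summand belongs to {1, 5, 8, 11, 18, 21}' is violated.

No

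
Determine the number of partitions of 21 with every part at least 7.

6

Enumerating:
21
14, 7
13, 8
12, 9
11, 10
7, 7, 7
Counting gives 6.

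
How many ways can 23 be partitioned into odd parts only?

There are 104 such partitions.

104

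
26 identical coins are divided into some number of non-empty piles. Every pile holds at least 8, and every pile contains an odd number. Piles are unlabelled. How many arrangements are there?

3

They are:
9,17
11,15
13,13
That's 3 in total.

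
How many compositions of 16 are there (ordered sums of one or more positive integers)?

32768

Each of the 15 gaps between 16 units is either a break or not: 2^15 = 32768.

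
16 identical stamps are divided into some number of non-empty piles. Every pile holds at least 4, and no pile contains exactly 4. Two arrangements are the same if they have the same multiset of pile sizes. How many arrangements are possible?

6

They are:
16
11,5
10,6
9,7
8,8
6,5,5
Counting gives 6.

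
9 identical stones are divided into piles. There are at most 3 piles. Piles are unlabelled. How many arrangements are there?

The partitions of 9 that satisfy the conditions:
9
1 + 8
2 + 7
1 + 1 + 7
3 + 6
1 + 2 + 6
4 + 5
1 + 3 + 5
2 + 2 + 5
1 + 4 + 4
2 + 3 + 4
3 + 3 + 3
Counting gives 12.

12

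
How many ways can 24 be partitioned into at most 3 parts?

61

There are too many to list fully; the first 12 (by largest part) are:
24
23, 1
22, 2
22, 1, 1
21, 3
21, 2, 1
20, 4
20, 3, 1
20, 2, 2
19, 5
19, 4, 1
19, 3, 2
…and 49 more, for 61 total.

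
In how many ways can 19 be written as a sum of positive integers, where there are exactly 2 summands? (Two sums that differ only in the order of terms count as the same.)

They are:
18, 1
17, 2
16, 3
15, 4
14, 5
13, 6
12, 7
11, 8
10, 9

9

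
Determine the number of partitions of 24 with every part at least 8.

Enumerating:
24
8,16
9,15
10,14
11,13
12,12
8,8,8
Counting gives 7.

7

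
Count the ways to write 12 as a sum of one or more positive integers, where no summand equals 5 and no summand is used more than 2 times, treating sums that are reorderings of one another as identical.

There are too many to list fully; the first 12 (by largest part) are:
12
1+11
2+10
1+1+10
3+9
1+2+9
4+8
1+3+8
2+2+8
1+1+2+8
1+4+7
2+3+7
…and 15 more, for 27 total.

27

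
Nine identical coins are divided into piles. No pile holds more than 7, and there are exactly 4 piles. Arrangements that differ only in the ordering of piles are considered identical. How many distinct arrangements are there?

6

Enumerating:
6, 1, 1, 1
5, 2, 1, 1
4, 3, 1, 1
4, 2, 2, 1
3, 3, 2, 1
3, 2, 2, 2
That's 6 in total.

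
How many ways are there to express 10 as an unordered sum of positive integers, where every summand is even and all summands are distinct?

The partitions of 10 that satisfy the conditions:
10
8 + 2
6 + 4

3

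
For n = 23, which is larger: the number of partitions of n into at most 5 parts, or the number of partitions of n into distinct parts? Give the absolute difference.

187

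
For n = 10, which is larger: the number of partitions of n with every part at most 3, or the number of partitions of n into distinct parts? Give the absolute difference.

Partitions of 10 with every part at most 3: 14.
Partitions of 10 into distinct parts: 10.
|14 − 10| = 4.

4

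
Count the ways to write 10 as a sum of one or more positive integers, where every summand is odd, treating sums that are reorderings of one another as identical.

They are:
9, 1
7, 3
7, 1, 1, 1
5, 5
5, 3, 1, 1
5, 1, 1, 1, 1, 1
3, 3, 3, 1
3, 3, 1, 1, 1, 1
3, 1, 1, 1, 1, 1, 1, 1
1, 1, 1, 1, 1, 1, 1, 1, 1, 1
Counting gives 10.

10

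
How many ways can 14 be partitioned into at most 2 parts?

8

They are:
14
13,1
12,2
11,3
10,4
9,5
8,6
7,7
That's 8 in total.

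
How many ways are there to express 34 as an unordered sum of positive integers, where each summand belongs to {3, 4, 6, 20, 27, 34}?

They are:
34
27, 4, 3
20, 6, 4, 4
20, 4, 4, 3, 3
6, 6, 6, 6, 6, 4
6, 6, 6, 6, 4, 3, 3
6, 6, 6, 4, 4, 4, 4
6, 6, 6, 4, 3, 3, 3, 3
6, 6, 4, 4, 4, 4, 3, 3
6, 6, 4, 3, 3, 3, 3, 3, 3
6, 4, 4, 4, 4, 4, 4, 4
6, 4, 4, 4, 4, 3, 3, 3, 3
6, 4, 3, 3, 3, 3, 3, 3, 3, 3
4, 4, 4, 4, 4, 4, 4, 3, 3
4, 4, 4, 4, 3, 3, 3, 3, 3, 3
4, 3, 3, 3, 3, 3, 3, 3, 3, 3, 3
Counting gives 16.

16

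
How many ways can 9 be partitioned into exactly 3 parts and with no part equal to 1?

3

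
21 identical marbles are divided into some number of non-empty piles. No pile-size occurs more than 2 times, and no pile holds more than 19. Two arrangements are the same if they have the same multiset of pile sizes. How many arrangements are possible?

There are 241 such partitions.

241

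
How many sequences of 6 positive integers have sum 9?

56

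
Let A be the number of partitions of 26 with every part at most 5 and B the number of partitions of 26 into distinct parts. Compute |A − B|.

262

Partitions of 26 with every part at most 5: 427.
Partitions of 26 into distinct parts: 165.
|427 − 165| = 262.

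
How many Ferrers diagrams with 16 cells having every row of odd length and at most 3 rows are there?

Enumerating:
15,1
13,3
11,5
9,7
That's 4 in total.

4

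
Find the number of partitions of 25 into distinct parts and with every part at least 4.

27

There are too many to list fully; the first 12 (by largest part) are:
25
21,4
20,5
19,6
18,7
17,8
16,9
16,5,4
15,10
15,6,4
14,11
14,7,4
…and 15 more, for 27 total.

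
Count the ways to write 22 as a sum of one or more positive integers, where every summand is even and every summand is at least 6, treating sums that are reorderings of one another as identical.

They are:
22
16+6
14+8
12+10
10+6+6
8+8+6
That's 6 in total.

6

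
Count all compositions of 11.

1024

There are 10 gaps and each independently is a cut or not, giving 2^10 = 1024.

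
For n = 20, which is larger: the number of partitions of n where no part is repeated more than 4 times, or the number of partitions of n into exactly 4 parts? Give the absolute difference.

Partitions of 20 where no part is repeated more than 4 times: 409.
Partitions of 20 into exactly 4 parts: 64.
|409 − 64| = 345.

345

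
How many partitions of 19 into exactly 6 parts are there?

71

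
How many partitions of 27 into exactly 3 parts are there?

There are too many to list fully; the first 12 (by largest part) are:
25,1,1
24,2,1
23,3,1
23,2,2
22,4,1
22,3,2
21,5,1
21,4,2
21,3,3
20,6,1
20,5,2
20,4,3
…and 49 more, for 61 total.

61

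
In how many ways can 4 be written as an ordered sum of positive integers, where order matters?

8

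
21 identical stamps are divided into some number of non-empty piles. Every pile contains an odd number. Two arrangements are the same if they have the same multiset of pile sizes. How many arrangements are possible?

A full systematic count gives 76.

76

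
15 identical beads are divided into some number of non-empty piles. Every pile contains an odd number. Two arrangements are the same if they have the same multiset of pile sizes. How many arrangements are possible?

27

A partial list (first 12 by largest part):
15
13+1+1
11+3+1
11+1+1+1+1
9+5+1
9+3+3
9+3+1+1+1
9+1+1+1+1+1+1
7+7+1
7+5+3
7+5+1+1+1
7+3+3+1+1
…and 15 more, for 27 total.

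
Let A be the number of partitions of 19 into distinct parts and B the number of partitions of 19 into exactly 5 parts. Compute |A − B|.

16

Partitions of 19 into distinct parts: 54.
Partitions of 19 into exactly 5 parts: 70.
|54 − 70| = 16.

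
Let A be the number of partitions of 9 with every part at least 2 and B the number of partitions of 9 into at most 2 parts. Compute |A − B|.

Partitions of 9 with every part at least 2: 8.
Partitions of 9 into at most 2 parts: 5.
|8 − 5| = 3.

3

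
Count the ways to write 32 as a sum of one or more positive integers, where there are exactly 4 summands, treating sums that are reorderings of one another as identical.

249

Systematic enumeration (by largest part, then next-largest, …) yields 249.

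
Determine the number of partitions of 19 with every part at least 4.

Listing the qualifying partitions of 19:
19
15, 4
14, 5
13, 6
12, 7
11, 8
11, 4, 4
10, 9
10, 5, 4
9, 6, 4
9, 5, 5
8, 7, 4
8, 6, 5
7, 7, 5
7, 6, 6
7, 4, 4, 4
6, 5, 4, 4
5, 5, 5, 4
That's 18 in total.

18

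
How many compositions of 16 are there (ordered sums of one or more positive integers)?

There are 15 gaps and each independently is a cut or not, giving 2^15 = 32768.

32768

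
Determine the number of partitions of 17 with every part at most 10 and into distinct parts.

They are:
10, 7
10, 6, 1
10, 5, 2
10, 4, 3
10, 4, 2, 1
9, 8
9, 7, 1
9, 6, 2
9, 5, 3
9, 5, 2, 1
9, 4, 3, 1
8, 7, 2
8, 6, 3
8, 6, 2, 1
8, 5, 4
8, 5, 3, 1
8, 4, 3, 2
7, 6, 4
7, 6, 3, 1
7, 5, 4, 1
7, 5, 3, 2
7, 4, 3, 2, 1
6, 5, 4, 2
6, 5, 3, 2, 1
That's 24 in total.

24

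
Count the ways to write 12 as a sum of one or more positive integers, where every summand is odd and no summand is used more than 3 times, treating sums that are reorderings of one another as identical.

They are:
1+11
3+9
1+1+1+9
5+7
1+1+3+7
1+1+5+5
1+3+3+5
1+1+1+3+3+3
That's 8 in total.

8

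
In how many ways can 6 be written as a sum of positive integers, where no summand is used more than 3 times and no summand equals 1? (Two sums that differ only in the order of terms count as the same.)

4

Enumerating:
6
2 + 4
3 + 3
2 + 2 + 2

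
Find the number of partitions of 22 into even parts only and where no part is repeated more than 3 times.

38

A partial list (first 12 by largest part):
22
2+20
4+18
2+2+18
6+16
2+4+16
2+2+2+16
8+14
2+6+14
4+4+14
2+2+4+14
10+12
…and 26 more, for 38 total.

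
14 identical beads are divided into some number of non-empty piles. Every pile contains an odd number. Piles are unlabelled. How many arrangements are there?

22

Enumerating:
13,1
11,3
11,1,1,1
9,5
9,3,1,1
9,1,1,1,1,1
7,7
7,5,1,1
7,3,3,1
7,3,1,1,1,1
7,1,1,1,1,1,1,1
5,5,3,1
5,5,1,1,1,1
5,3,3,3
5,3,3,1,1,1
5,3,1,1,1,1,1,1
5,1,1,1,1,1,1,1,1,1
3,3,3,3,1,1
3,3,3,1,1,1,1,1
3,3,1,1,1,1,1,1,1,1
3,1,1,1,1,1,1,1,1,1,1,1
1,1,1,1,1,1,1,1,1,1,1,1,1,1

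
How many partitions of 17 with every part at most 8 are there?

230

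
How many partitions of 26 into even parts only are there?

101

Systematic enumeration (by largest part, then next-largest, …) yields 101.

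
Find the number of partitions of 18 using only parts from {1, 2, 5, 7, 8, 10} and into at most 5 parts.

Listing the qualifying partitions of 18:
8+10
1+7+10
1+2+5+10
1+1+1+5+10
2+2+2+2+10
2+8+8
1+1+8+8
1+2+7+8
1+1+1+7+8
5+5+8
1+2+2+5+8
2+2+7+7
1+1+2+7+7
1+5+5+7
2+2+2+5+7
1+2+5+5+5

16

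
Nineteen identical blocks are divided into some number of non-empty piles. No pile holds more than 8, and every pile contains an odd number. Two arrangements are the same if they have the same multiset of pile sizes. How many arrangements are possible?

A partial list (first 12 by largest part):
5 + 7 + 7
1 + 1 + 3 + 7 + 7
1 + 1 + 1 + 1 + 1 + 7 + 7
1 + 1 + 5 + 5 + 7
1 + 3 + 3 + 5 + 7
1 + 1 + 1 + 1 + 3 + 5 + 7
1 + 1 + 1 + 1 + 1 + 1 + 1 + 5 + 7
3 + 3 + 3 + 3 + 7
1 + 1 + 1 + 3 + 3 + 3 + 7
1 + 1 + 1 + 1 + 1 + 1 + 3 + 3 + 7
1 + 1 + 1 + 1 + 1 + 1 + 1 + 1 + 1 + 3 + 7
1 + 1 + 1 + 1 + 1 + 1 + 1 + 1 + 1 + 1 + 1 + 1 + 7
…and 18 more, for 30 total.

30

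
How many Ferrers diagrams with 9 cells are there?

30

There are too many to list fully; the first 12 (by largest part) are:
9
8, 1
7, 2
7, 1, 1
6, 3
6, 2, 1
6, 1, 1, 1
5, 4
5, 3, 1
5, 2, 2
5, 2, 1, 1
5, 1, 1, 1, 1
…and 18 more, for 30 total.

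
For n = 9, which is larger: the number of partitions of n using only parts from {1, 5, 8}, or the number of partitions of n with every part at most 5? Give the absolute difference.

Partitions of 9 using only parts from {1, 5, 8}: 3.
Partitions of 9 with every part at most 5: 23.
|3 − 23| = 20.

20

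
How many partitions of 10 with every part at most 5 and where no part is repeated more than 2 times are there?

12

They are:
5 + 5
5 + 4 + 1
5 + 3 + 2
5 + 3 + 1 + 1
5 + 2 + 2 + 1
4 + 4 + 2
4 + 4 + 1 + 1
4 + 3 + 3
4 + 3 + 2 + 1
4 + 2 + 2 + 1 + 1
3 + 3 + 2 + 2
3 + 3 + 2 + 1 + 1
Counting gives 12.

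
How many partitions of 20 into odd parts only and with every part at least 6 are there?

Listing the qualifying partitions of 20:
13 + 7
11 + 9
That's 2 in total.

2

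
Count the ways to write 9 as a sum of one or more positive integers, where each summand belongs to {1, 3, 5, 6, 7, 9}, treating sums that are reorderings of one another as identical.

10

Enumerating:
9
7,1,1
6,3
6,1,1,1
5,3,1
5,1,1,1,1
3,3,3
3,3,1,1,1
3,1,1,1,1,1,1
1,1,1,1,1,1,1,1,1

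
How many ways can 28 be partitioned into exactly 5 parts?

291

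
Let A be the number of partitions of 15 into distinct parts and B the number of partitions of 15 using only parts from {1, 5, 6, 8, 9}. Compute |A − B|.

Partitions of 15 into distinct parts: 27.
Partitions of 15 using only parts from {1, 5, 6, 8, 9}: 13.
|27 − 13| = 14.

14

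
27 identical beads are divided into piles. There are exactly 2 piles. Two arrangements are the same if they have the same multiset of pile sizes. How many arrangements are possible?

They are:
26,1
25,2
24,3
23,4
22,5
21,6
20,7
19,8
18,9
17,10
16,11
15,12
14,13
That's 13 in total.

13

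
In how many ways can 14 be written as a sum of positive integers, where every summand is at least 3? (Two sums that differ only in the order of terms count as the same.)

13

The partitions of 14 that satisfy the conditions:
14
11, 3
10, 4
9, 5
8, 6
8, 3, 3
7, 7
7, 4, 3
6, 5, 3
6, 4, 4
5, 5, 4
5, 3, 3, 3
4, 4, 3, 3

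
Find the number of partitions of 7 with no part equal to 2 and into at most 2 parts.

3

Listing the qualifying partitions of 7:
7
6 + 1
4 + 3
Counting gives 3.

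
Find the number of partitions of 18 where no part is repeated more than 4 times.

Direct enumeration gives 262 partitions.

262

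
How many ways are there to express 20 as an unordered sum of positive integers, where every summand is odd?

A partial list (first 12 by largest part):
19,1
17,3
17,1,1,1
15,5
15,3,1,1
15,1,1,1,1,1
13,7
13,5,1,1
13,3,3,1
13,3,1,1,1,1
13,1,1,1,1,1,1,1
11,9
…and 52 more, for 64 total.

64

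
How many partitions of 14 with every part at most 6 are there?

90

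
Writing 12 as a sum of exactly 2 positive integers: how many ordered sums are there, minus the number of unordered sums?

Ordered (compositions into 2 parts): C(11,1) = 11.
Partitions of 12 into exactly 2 parts: 6.
Difference: 11 − 6 = 5.

5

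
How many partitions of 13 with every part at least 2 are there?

24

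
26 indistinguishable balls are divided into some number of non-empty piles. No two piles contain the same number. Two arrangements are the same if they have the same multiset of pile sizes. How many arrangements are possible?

165

Systematic enumeration (by largest part, then next-largest, …) yields 165.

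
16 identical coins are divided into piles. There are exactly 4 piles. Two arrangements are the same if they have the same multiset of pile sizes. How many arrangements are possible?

There are too many to list fully; the first 12 (by largest part) are:
13, 1, 1, 1
12, 2, 1, 1
11, 3, 1, 1
11, 2, 2, 1
10, 4, 1, 1
10, 3, 2, 1
10, 2, 2, 2
9, 5, 1, 1
9, 4, 2, 1
9, 3, 3, 1
9, 3, 2, 2
8, 6, 1, 1
…and 22 more, for 34 total.

34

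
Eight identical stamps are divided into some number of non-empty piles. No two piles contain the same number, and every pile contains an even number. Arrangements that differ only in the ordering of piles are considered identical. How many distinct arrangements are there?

They are:
8
2 + 6

2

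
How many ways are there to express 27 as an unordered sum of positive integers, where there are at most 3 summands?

Counting exhaustively, 75 partitions satisfy the conditions.

75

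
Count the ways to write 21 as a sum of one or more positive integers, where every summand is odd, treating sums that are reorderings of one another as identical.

76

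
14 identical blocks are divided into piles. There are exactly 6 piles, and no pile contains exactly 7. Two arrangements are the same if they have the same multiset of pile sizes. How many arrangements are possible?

They are:
1,1,1,1,1,9
1,1,1,1,2,8
1,1,1,1,4,6
1,1,1,2,3,6
1,1,2,2,2,6
1,1,1,1,5,5
1,1,1,2,4,5
1,1,1,3,3,5
1,1,2,2,3,5
1,2,2,2,2,5
1,1,1,3,4,4
1,1,2,2,4,4
1,1,2,3,3,4
1,2,2,2,3,4
2,2,2,2,2,4
1,1,3,3,3,3
1,2,2,3,3,3
2,2,2,2,3,3

18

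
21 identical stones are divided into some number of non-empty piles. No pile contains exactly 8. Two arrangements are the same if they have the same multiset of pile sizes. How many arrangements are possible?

Systematic enumeration (by largest part, then next-largest, …) yields 691.

691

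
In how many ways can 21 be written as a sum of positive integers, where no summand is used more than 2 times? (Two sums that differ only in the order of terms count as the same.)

Enumerating by decreasing first part gives 243 partitions in all.

243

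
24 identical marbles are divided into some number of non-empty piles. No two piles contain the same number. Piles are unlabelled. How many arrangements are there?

122

Enumerating by decreasing first part gives 122 partitions in all.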